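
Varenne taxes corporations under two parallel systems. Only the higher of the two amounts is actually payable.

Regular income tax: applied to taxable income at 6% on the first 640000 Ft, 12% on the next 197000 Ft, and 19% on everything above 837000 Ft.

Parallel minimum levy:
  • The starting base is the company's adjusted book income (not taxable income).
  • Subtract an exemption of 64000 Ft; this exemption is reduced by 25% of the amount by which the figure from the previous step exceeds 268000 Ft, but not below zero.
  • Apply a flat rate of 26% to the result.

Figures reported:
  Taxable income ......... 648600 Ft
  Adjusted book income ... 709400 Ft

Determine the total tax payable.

184444 Ft

Parallel minimum levy:
  Base (adjusted book income): 709400 Ft
  Exemption: 25% × (709400 Ft − 268000 Ft) = 110350 Ft ≥ 64000 Ft, so the exemption is fully phased out
  Base: 709400 Ft − 0 Ft = 709400 Ft
  709400 Ft × 26% = 184444 Ft

Regular income tax:
  640000 Ft × 6% = 38400 Ft
  8600 Ft × 12% = 1032 Ft
  → 39432 Ft

184444 Ft > 39432 Ft, so the parallel minimum levy is the binding amount.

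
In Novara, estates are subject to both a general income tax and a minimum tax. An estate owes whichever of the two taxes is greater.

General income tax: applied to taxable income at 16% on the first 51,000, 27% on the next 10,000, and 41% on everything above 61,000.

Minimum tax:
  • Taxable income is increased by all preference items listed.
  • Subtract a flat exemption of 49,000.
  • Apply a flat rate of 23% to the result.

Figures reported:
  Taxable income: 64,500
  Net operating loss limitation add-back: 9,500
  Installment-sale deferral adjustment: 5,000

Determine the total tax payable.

12,295

Minimum tax:
  Adjusted income: 64,500 + 9,500 + 5,000 = 79,000
  Less exemption 49,000 → base 30,000
  30,000 × 23% = 6,900

General income tax:
  51,000 × 16% = 8,160
  10,000 × 27% = 2,700
  3,500 × 41% = 1,435
  → 12,295

12,295 > 6,900, so the general income tax governs.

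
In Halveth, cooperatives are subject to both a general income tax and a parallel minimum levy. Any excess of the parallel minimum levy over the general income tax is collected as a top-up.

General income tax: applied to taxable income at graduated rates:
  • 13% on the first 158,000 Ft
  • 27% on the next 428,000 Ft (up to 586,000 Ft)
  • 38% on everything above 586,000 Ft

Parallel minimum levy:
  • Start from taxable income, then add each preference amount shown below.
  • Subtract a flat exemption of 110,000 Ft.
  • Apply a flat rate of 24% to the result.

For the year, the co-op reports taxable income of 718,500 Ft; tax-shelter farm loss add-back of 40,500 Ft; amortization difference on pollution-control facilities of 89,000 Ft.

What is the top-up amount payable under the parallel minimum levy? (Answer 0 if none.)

0 Ft

General income tax:
  158,000 Ft × 13% = 20,540 Ft
  428,000 Ft × 27% = 115,560 Ft
  132,500 Ft × 38% = 50,350 Ft
  → 186,450 Ft

Parallel minimum levy:
  Adjusted income: 718,500 Ft + 40,500 Ft + 89,000 Ft = 848,000 Ft
  Less exemption 110,000 Ft → base 738,000 Ft
  738,000 Ft × 24% = 177,120 Ft

177,120 Ft ≤ 186,450 Ft, so no add-on is due.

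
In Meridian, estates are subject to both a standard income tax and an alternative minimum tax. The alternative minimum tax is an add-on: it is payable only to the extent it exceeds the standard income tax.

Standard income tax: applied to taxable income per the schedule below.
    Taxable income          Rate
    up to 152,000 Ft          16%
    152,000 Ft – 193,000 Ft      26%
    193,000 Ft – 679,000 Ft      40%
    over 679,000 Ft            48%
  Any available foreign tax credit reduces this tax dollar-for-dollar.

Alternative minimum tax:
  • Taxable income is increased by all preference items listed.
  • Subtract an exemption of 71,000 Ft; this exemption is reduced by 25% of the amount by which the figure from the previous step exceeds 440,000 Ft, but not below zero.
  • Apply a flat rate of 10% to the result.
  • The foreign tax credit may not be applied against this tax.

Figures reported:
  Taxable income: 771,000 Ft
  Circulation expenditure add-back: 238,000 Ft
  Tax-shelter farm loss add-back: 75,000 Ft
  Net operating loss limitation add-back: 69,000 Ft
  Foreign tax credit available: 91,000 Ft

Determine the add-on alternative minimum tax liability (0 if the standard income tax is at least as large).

0 Ft

Alternative minimum tax:
  Adjusted income: 771,000 Ft + 238,000 Ft + 75,000 Ft + 69,000 Ft = 1,153,000 Ft
  Exemption: 25% × (1,153,000 Ft − 440,000 Ft) = 178,250 Ft ≥ 71,000 Ft, so the exemption is fully phased out
  Base: 1,153,000 Ft − 0 Ft = 1,153,000 Ft
  1,153,000 Ft × 10% = 115,300 Ft

Standard income tax:
  152,000 Ft × 16% = 24,320 Ft
  41,000 Ft × 26% = 10,660 Ft
  486,000 Ft × 40% = 194,400 Ft
  92,000 Ft × 48% = 44,160 Ft
  → 273,540 Ft
  Less foreign tax credit 91,000 Ft → 182,540 Ft

115,300 Ft ≤ 182,540 Ft, so no add-on is due.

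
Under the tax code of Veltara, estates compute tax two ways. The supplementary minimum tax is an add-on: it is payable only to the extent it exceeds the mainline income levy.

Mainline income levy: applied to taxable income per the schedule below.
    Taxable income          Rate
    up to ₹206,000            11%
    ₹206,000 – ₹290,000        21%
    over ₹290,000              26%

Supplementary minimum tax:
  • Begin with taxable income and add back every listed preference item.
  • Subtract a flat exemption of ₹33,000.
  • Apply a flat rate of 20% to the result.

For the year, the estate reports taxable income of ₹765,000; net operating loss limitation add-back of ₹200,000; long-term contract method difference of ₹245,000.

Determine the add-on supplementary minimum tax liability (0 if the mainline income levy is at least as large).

Mainline income levy:
  ₹206,000 × 11% = ₹22,660
  ₹84,000 × 21% = ₹17,640
  ₹475,000 × 26% = ₹123,500
  → ₹163,800

Supplementary minimum tax:
  Adjusted income: ₹765,000 + ₹200,000 + ₹245,000 = ₹1,210,000
  Less exemption ₹33,000 → base ₹1,177,000
  ₹1,177,000 × 20% = ₹235,400

Excess of supplementary minimum tax over mainline income levy: ₹235,400 − ₹163,800 = ₹71,600.

₹71,600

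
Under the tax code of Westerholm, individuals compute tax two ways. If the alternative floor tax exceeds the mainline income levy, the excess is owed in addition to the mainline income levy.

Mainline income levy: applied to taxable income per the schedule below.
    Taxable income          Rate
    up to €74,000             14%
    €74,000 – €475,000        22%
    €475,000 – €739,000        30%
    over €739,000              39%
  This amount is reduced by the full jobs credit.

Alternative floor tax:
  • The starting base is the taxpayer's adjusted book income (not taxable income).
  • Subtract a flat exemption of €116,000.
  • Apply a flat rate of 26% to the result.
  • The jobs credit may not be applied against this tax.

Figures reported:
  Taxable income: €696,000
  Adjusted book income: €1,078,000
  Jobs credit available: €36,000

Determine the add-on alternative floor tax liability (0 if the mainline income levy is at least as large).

€121,240

Alternative floor tax:
  Base (adjusted book income): €1,078,000
  Less exemption €116,000 → base €962,000
  €962,000 × 26% = €250,120

Mainline income levy:
  €74,000 × 14% = €10,360
  €401,000 × 22% = €88,220
  €221,000 × 30% = €66,300
  → €164,880
  Less jobs credit €36,000 → €128,880

Excess of alternative floor tax over mainline income levy: €250,120 − €128,880 = €121,240.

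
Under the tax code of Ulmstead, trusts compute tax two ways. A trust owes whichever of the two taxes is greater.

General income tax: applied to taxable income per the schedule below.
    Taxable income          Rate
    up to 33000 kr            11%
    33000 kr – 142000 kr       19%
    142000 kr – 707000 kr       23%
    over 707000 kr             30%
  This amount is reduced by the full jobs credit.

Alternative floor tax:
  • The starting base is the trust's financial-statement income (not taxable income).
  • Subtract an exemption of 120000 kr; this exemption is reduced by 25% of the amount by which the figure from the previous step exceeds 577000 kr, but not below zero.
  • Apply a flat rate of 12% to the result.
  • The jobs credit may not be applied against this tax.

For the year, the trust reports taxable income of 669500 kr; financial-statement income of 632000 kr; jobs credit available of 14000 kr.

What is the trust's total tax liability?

General income tax:
  33000 kr × 11% = 3630 kr
  109000 kr × 19% = 20710 kr
  527500 kr × 23% = 121325 kr
  → 145665 kr
  Less jobs credit 14000 kr → 131665 kr

Alternative floor tax:
  Base (financial-statement income): 632000 kr
  Exemption: 120000 kr − 25% × (632000 kr − 577000 kr) = 120000 kr − 13750 kr = 106250 kr
  Base: 632000 kr − 106250 kr = 525750 kr
  525750 kr × 12% = 63090 kr

131665 kr > 63090 kr, so the general income tax governs.

131665 kr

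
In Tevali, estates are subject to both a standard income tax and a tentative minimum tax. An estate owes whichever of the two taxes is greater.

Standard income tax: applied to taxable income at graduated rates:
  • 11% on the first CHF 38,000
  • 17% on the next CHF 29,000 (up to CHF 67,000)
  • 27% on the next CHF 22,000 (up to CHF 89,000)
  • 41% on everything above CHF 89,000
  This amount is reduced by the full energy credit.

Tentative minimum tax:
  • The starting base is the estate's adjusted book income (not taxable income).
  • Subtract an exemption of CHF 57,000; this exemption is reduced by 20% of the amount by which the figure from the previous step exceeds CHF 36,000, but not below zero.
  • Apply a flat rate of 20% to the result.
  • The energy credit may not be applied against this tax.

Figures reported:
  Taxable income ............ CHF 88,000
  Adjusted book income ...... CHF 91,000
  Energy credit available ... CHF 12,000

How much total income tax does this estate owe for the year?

Tentative minimum tax:
  Base (adjusted book income): CHF 91,000
  Exemption: CHF 57,000 − 20% × (CHF 91,000 − CHF 36,000) = CHF 57,000 − CHF 11,000 = CHF 46,000
  Base: CHF 91,000 − CHF 46,000 = CHF 45,000
  CHF 45,000 × 20% = CHF 9,000

Standard income tax:
  CHF 38,000 × 11% = CHF 4,180
  CHF 29,000 × 17% = CHF 4,930
  CHF 21,000 × 27% = CHF 5,670
  → CHF 14,780
  Less energy credit CHF 12,000 → CHF 2,780

CHF 9,000 > CHF 2,780, so the tentative minimum tax is the binding amount.

CHF 9,000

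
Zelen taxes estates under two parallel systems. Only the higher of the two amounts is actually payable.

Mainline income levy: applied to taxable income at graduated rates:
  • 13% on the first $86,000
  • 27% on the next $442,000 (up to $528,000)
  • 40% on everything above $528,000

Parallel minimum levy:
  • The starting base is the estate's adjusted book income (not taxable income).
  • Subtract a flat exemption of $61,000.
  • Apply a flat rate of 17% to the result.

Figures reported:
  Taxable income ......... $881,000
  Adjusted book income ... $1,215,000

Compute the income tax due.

Parallel minimum levy:
  Base (adjusted book income): $1,215,000
  Less exemption $61,000 → base $1,154,000
  $1,154,000 × 17% = $196,180

Mainline income levy:
  $86,000 × 13% = $11,180
  $442,000 × 27% = $119,340
  $353,000 × 40% = $141,200
  → $271,720

$271,720 > $196,180, so the mainline income levy governs.

$271,720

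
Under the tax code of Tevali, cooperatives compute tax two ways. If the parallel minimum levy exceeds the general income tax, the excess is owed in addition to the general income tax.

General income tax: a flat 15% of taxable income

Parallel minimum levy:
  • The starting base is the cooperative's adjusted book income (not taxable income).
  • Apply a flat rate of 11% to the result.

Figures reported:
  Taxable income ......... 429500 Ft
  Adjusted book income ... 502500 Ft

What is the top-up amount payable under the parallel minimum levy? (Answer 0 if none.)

0 Ft

Parallel minimum levy:
  Base (adjusted book income): 502500 Ft
  502500 Ft × 11% = 55275 Ft

General income tax:
  429500 Ft × 15% = 64425 Ft

55275 Ft ≤ 64425 Ft, so no add-on is due.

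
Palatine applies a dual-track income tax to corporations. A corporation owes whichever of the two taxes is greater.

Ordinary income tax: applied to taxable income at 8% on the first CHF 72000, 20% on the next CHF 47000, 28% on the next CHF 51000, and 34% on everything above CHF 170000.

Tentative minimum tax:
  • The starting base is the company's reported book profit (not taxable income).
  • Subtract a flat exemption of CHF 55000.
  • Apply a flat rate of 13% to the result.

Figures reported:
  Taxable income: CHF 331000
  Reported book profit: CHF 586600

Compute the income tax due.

Ordinary income tax:
  CHF 72000 × 8% = CHF 5760
  CHF 47000 × 20% = CHF 9400
  CHF 51000 × 28% = CHF 14280
  CHF 161000 × 34% = CHF 54740
  → CHF 84180

Tentative minimum tax:
  Base (reported book profit): CHF 586600
  Less exemption CHF 55000 → base CHF 531600
  CHF 531600 × 13% = CHF 69108

CHF 84180 > CHF 69108, so the ordinary income tax governs.

CHF 84180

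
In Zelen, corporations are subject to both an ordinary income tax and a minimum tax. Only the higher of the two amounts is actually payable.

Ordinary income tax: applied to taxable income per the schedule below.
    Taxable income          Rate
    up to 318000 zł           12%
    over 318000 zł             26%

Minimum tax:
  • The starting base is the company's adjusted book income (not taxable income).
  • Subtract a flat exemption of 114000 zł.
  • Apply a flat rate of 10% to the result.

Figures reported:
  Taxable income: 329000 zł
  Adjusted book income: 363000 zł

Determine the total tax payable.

41020 zł

Ordinary income tax:
  318000 zł × 12% = 38160 zł
  11000 zł × 26% = 2860 zł
  → 41020 zł

Minimum tax:
  Base (adjusted book income): 363000 zł
  Less exemption 114000 zł → base 249000 zł
  249000 zł × 10% = 24900 zł

41020 zł > 24900 zł, so the ordinary income tax governs.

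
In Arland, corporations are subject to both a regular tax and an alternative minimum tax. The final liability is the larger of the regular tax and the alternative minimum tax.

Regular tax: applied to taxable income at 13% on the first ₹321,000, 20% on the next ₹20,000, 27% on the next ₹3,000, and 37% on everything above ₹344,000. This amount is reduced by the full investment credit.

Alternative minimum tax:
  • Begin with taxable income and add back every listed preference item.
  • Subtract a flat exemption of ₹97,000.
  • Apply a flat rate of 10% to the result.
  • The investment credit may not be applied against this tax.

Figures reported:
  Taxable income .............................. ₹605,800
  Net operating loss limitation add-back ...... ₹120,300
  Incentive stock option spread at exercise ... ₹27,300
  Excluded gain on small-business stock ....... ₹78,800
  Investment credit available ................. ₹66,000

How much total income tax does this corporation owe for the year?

Regular tax:
  ₹321,000 × 13% = ₹41,730
  ₹20,000 × 20% = ₹4,000
  ₹3,000 × 27% = ₹810
  ₹261,800 × 37% = ₹96,866
  → ₹143,406
  Less investment credit ₹66,000 → ₹77,406

Alternative minimum tax:
  Adjusted income: ₹605,800 + ₹120,300 + ₹27,300 + ₹78,800 = ₹832,200
  Less exemption ₹97,000 → base ₹735,200
  ₹735,200 × 10% = ₹73,520

₹77,406 > ₹73,520, so the regular tax governs.

₹77,406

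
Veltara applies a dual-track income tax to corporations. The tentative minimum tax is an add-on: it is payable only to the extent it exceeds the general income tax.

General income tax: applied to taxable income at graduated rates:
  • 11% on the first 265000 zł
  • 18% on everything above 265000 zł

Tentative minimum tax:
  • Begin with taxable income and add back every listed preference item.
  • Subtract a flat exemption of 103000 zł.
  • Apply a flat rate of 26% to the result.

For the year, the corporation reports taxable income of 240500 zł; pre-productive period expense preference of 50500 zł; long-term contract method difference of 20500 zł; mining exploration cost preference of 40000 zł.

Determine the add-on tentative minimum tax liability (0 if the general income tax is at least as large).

Tentative minimum tax:
  Adjusted income: 240500 zł + 50500 zł + 20500 zł + 40000 zł = 351500 zł
  Less exemption 103000 zł → base 248500 zł
  248500 zł × 26% = 64610 zł

General income tax:
  240500 zł × 11% = 26455 zł

Excess of tentative minimum tax over general income tax: 64610 zł − 26455 zł = 38155 zł.

38155 zł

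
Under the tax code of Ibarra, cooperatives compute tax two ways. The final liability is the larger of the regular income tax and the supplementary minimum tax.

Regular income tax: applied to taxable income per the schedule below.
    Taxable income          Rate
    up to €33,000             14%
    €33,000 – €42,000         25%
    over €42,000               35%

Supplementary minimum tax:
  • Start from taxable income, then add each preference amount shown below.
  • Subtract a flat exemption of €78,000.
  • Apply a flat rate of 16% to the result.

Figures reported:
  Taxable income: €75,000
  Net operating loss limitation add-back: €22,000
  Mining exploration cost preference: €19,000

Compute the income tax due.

€18,420

Regular income tax:
  €33,000 × 14% = €4,620
  €9,000 × 25% = €2,250
  €33,000 × 35% = €11,550
  → €18,420

Supplementary minimum tax:
  Adjusted income: €75,000 + €22,000 + €19,000 = €116,000
  Less exemption €78,000 → base €38,000
  €38,000 × 16% = €6,080

€18,420 > €6,080, so the regular income tax governs.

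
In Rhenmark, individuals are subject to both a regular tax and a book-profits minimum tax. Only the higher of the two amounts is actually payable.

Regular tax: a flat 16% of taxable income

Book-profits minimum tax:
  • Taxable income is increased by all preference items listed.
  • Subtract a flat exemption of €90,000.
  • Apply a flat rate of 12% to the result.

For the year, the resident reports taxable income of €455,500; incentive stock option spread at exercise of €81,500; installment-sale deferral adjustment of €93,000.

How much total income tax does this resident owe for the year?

Regular tax:
  €455,500 × 16% = €72,880

Book-profits minimum tax:
  Adjusted income: €455,500 + €81,500 + €93,000 = €630,000
  Less exemption €90,000 → base €540,000
  €540,000 × 12% = €64,800

€72,880 > €64,800, so the regular tax governs.

€72,880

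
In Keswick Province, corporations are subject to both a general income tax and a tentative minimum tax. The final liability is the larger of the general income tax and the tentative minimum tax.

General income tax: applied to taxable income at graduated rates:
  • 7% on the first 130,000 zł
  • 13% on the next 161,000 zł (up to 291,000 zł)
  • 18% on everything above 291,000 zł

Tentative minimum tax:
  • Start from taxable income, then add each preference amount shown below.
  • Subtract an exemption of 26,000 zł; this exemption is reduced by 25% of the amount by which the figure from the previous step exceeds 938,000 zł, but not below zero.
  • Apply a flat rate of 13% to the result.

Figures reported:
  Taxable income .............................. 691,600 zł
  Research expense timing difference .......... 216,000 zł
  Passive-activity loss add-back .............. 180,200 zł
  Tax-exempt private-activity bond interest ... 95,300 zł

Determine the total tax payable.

General income tax:
  130,000 zł × 7% = 9,100 zł
  161,000 zł × 13% = 20,930 zł
  400,600 zł × 18% = 72,108 zł
  → 102,138 zł

Tentative minimum tax:
  Adjusted income: 691,600 zł + 216,000 zł + 180,200 zł + 95,300 zł = 1,183,100 zł
  Exemption: 25% × (1,183,100 zł − 938,000 zł) = 61,275 zł ≥ 26,000 zł, so the exemption is fully phased out
  Base: 1,183,100 zł − 0 zł = 1,183,100 zł
  1,183,100 zł × 13% = 153,803 zł

153,803 zł > 102,138 zł, so the tentative minimum tax is the binding amount.

153,803 zł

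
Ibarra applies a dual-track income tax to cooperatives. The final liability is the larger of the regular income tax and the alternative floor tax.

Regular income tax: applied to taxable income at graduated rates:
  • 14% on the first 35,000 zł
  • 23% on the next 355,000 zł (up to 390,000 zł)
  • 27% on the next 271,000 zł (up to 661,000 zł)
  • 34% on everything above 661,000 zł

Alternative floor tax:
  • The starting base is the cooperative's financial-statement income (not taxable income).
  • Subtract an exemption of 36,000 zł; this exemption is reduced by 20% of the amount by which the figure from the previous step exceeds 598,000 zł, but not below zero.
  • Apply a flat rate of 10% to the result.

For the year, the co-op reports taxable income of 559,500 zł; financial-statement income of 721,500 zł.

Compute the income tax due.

132,315 zł

Regular income tax:
  35,000 zł × 14% = 4,900 zł
  355,000 zł × 23% = 81,650 zł
  169,500 zł × 27% = 45,765 zł
  → 132,315 zł

Alternative floor tax:
  Base (financial-statement income): 721,500 zł
  Exemption: 36,000 zł − 20% × (721,500 zł − 598,000 zł) = 36,000 zł − 24,700 zł = 11,300 zł
  Base: 721,500 zł − 11,300 zł = 710,200 zł
  710,200 zł × 10% = 71,020 zł

132,315 zł > 71,020 zł, so the regular income tax governs.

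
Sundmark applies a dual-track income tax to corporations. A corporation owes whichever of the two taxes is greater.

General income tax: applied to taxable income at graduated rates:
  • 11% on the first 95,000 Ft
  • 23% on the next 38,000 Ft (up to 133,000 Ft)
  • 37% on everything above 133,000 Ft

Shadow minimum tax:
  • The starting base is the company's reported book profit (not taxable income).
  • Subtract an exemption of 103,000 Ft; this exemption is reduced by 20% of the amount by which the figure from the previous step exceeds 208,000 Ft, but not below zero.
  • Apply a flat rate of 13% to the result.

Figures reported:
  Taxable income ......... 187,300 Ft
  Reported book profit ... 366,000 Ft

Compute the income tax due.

Shadow minimum tax:
  Base (reported book profit): 366,000 Ft
  Exemption: 103,000 Ft − 20% × (366,000 Ft − 208,000 Ft) = 103,000 Ft − 31,600 Ft = 71,400 Ft
  Base: 366,000 Ft − 71,400 Ft = 294,600 Ft
  294,600 Ft × 13% = 38,298 Ft

General income tax:
  95,000 Ft × 11% = 10,450 Ft
  38,000 Ft × 23% = 8,740 Ft
  54,300 Ft × 37% = 20,091 Ft
  → 39,281 Ft

39,281 Ft > 38,298 Ft, so the general income tax governs.

39,281 Ft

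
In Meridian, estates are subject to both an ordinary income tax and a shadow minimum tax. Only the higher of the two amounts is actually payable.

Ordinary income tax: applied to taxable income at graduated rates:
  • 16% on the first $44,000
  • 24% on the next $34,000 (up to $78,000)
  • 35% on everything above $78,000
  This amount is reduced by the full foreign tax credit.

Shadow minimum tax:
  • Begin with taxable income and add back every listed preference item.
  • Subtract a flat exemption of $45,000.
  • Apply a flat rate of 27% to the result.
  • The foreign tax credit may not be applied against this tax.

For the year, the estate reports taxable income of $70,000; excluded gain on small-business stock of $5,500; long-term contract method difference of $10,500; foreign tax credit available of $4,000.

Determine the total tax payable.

Shadow minimum tax:
  Adjusted income: $70,000 + $5,500 + $10,500 = $86,000
  Less exemption $45,000 → base $41,000
  $41,000 × 27% = $11,070

Ordinary income tax:
  $44,000 × 16% = $7,040
  $26,000 × 24% = $6,240
  → $13,280
  Less foreign tax credit $4,000 → $9,280

$11,070 > $9,280, so the shadow minimum tax is the binding amount.

$11,070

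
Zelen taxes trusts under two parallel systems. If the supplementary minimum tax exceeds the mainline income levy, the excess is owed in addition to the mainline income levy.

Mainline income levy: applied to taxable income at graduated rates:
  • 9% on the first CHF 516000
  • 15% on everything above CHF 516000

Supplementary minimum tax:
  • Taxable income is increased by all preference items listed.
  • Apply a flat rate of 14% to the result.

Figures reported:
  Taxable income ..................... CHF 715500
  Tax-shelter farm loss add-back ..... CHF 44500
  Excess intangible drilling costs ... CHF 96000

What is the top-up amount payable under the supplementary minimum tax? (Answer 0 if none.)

Mainline income levy:
  CHF 516000 × 9% = CHF 46440
  CHF 199500 × 15% = CHF 29925
  → CHF 76365

Supplementary minimum tax:
  Adjusted income: CHF 715500 + CHF 44500 + CHF 96000 = CHF 856000
  CHF 856000 × 14% = CHF 119840

Excess of supplementary minimum tax over mainline income levy: CHF 119840 − CHF 76365 = CHF 43475.

CHF 43475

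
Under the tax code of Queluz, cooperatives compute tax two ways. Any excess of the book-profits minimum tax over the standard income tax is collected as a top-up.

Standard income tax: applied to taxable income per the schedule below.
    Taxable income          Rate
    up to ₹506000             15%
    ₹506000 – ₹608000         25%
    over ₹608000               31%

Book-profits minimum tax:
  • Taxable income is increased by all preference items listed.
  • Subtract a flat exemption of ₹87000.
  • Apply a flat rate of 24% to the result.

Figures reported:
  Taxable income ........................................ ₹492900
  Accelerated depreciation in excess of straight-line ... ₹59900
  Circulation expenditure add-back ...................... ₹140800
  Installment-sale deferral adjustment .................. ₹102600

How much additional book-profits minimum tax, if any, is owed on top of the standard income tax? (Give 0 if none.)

Standard income tax:
  ₹492900 × 15% = ₹73935

Book-profits minimum tax:
  Adjusted income: ₹492900 + ₹59900 + ₹140800 + ₹102600 = ₹796200
  Less exemption ₹87000 → base ₹709200
  ₹709200 × 24% = ₹170208

Excess of book-profits minimum tax over standard income tax: ₹170208 − ₹73935 = ₹96273.

₹96273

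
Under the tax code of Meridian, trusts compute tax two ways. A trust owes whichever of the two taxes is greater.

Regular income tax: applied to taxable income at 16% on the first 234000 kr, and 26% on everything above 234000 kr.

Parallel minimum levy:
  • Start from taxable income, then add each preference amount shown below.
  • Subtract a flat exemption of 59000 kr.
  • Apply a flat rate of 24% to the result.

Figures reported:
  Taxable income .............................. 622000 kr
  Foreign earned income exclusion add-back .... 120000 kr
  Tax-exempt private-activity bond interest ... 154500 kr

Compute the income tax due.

Regular income tax:
  234000 kr × 16% = 37440 kr
  388000 kr × 26% = 100880 kr
  → 138320 kr

Parallel minimum levy:
  Adjusted income: 622000 kr + 120000 kr + 154500 kr = 896500 kr
  Less exemption 59000 kr → base 837500 kr
  837500 kr × 24% = 201000 kr

201000 kr > 138320 kr, so the parallel minimum levy is the binding amount.

201000 kr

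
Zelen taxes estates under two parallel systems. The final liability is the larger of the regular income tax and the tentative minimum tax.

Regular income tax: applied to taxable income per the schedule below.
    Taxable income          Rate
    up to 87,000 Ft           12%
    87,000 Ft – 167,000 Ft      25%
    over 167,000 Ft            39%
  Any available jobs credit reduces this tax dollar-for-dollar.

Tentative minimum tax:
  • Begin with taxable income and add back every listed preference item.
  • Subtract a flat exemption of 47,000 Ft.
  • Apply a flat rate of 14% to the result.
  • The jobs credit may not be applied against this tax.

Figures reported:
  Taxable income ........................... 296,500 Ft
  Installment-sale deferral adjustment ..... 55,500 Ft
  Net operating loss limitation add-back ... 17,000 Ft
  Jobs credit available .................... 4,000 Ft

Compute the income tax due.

Tentative minimum tax:
  Adjusted income: 296,500 Ft + 55,500 Ft + 17,000 Ft = 369,000 Ft
  Less exemption 47,000 Ft → base 322,000 Ft
  322,000 Ft × 14% = 45,080 Ft

Regular income tax:
  87,000 Ft × 12% = 10,440 Ft
  80,000 Ft × 25% = 20,000 Ft
  129,500 Ft × 39% = 50,505 Ft
  → 80,945 Ft
  Less jobs credit 4,000 Ft → 76,945 Ft

76,945 Ft > 45,080 Ft, so the regular income tax governs.

76,945 Ft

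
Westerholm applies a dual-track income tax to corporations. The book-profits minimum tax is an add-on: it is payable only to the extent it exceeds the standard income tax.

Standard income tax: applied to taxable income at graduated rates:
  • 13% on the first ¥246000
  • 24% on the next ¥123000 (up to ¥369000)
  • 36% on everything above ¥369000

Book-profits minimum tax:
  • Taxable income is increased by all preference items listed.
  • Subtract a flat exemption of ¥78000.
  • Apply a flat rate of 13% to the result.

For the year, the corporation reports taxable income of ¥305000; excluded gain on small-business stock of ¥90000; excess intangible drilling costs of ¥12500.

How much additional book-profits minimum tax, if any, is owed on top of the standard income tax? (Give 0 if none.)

¥0

Standard income tax:
  ¥246000 × 13% = ¥31980
  ¥59000 × 24% = ¥14160
  → ¥46140

Book-profits minimum tax:
  Adjusted income: ¥305000 + ¥90000 + ¥12500 = ¥407500
  Less exemption ¥78000 → base ¥329500
  ¥329500 × 13% = ¥42835

¥42835 ≤ ¥46140, so no add-on is due.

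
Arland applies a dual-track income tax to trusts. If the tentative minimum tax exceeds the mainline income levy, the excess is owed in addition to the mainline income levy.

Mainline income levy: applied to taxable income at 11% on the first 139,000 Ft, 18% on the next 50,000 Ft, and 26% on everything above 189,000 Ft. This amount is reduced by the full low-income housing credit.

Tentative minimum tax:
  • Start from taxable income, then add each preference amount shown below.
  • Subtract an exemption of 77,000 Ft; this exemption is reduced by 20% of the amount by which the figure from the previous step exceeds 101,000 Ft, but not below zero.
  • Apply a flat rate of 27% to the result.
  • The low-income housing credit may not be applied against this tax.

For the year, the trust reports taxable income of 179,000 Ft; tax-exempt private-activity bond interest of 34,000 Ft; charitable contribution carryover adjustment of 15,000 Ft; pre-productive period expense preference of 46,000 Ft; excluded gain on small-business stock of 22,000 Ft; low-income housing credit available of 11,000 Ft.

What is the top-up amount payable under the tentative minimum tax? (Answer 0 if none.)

Tentative minimum tax:
  Adjusted income: 179,000 Ft + 34,000 Ft + 15,000 Ft + 46,000 Ft + 22,000 Ft = 296,000 Ft
  Exemption: 77,000 Ft − 20% × (296,000 Ft − 101,000 Ft) = 77,000 Ft − 39,000 Ft = 38,000 Ft
  Base: 296,000 Ft − 38,000 Ft = 258,000 Ft
  258,000 Ft × 27% = 69,660 Ft

Mainline income levy:
  139,000 Ft × 11% = 15,290 Ft
  40,000 Ft × 18% = 7,200 Ft
  → 22,490 Ft
  Less low-income housing credit 11,000 Ft → 11,490 Ft

Excess of tentative minimum tax over mainline income levy: 69,660 Ft − 11,490 Ft = 58,170 Ft.

58,170 Ft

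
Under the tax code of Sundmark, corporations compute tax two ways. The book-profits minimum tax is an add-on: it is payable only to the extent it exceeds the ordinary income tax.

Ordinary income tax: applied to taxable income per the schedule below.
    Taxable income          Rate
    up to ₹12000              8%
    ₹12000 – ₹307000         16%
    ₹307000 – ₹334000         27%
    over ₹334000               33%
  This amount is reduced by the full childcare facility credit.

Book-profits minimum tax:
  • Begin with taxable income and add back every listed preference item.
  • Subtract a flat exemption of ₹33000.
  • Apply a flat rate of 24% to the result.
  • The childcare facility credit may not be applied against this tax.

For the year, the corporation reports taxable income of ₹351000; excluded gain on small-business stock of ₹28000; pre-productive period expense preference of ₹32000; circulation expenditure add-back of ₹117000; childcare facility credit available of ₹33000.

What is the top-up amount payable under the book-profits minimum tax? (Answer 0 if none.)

Ordinary income tax:
  ₹12000 × 8% = ₹960
  ₹295000 × 16% = ₹47200
  ₹27000 × 27% = ₹7290
  ₹17000 × 33% = ₹5610
  → ₹61060
  Less childcare facility credit ₹33000 → ₹28060

Book-profits minimum tax:
  Adjusted income: ₹351000 + ₹28000 + ₹32000 + ₹117000 = ₹528000
  Less exemption ₹33000 → base ₹495000
  ₹495000 × 24% = ₹118800

Excess of book-profits minimum tax over ordinary income tax: ₹118800 − ₹28060 = ₹90740.

₹90740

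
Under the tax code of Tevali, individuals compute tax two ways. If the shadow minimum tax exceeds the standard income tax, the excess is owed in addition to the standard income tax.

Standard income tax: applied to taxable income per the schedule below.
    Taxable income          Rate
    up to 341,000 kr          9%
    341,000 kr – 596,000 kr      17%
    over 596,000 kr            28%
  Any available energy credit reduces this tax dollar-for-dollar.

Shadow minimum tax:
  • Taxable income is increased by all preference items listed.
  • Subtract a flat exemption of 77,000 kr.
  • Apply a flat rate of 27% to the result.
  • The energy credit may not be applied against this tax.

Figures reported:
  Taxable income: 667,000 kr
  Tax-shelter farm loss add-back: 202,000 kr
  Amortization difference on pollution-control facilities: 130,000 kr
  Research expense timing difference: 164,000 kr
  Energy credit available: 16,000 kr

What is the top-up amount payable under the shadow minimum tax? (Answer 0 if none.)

215,300 kr

Shadow minimum tax:
  Adjusted income: 667,000 kr + 202,000 kr + 130,000 kr + 164,000 kr = 1,163,000 kr
  Less exemption 77,000 kr → base 1,086,000 kr
  1,086,000 kr × 27% = 293,220 kr

Standard income tax:
  341,000 kr × 9% = 30,690 kr
  255,000 kr × 17% = 43,350 kr
  71,000 kr × 28% = 19,880 kr
  → 93,920 kr
  Less energy credit 16,000 kr → 77,920 kr

Excess of shadow minimum tax over standard income tax: 293,220 kr − 77,920 kr = 215,300 kr.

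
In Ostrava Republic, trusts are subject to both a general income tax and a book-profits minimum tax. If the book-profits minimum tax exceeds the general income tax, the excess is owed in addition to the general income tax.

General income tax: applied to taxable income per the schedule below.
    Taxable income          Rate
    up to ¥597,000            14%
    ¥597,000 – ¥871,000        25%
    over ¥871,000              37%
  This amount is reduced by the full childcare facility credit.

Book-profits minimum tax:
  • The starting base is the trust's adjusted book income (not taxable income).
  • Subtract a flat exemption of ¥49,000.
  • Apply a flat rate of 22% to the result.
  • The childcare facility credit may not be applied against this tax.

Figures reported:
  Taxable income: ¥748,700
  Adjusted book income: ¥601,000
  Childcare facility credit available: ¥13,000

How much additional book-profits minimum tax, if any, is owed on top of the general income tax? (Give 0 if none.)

Book-profits minimum tax:
  Base (adjusted book income): ¥601,000
  Less exemption ¥49,000 → base ¥552,000
  ¥552,000 × 22% = ¥121,440

General income tax:
  ¥597,000 × 14% = ¥83,580
  ¥151,700 × 25% = ¥37,925
  → ¥121,505
  Less childcare facility credit ¥13,000 → ¥108,505

Excess of book-profits minimum tax over general income tax: ¥121,440 − ¥108,505 = ¥12,935.

¥12,935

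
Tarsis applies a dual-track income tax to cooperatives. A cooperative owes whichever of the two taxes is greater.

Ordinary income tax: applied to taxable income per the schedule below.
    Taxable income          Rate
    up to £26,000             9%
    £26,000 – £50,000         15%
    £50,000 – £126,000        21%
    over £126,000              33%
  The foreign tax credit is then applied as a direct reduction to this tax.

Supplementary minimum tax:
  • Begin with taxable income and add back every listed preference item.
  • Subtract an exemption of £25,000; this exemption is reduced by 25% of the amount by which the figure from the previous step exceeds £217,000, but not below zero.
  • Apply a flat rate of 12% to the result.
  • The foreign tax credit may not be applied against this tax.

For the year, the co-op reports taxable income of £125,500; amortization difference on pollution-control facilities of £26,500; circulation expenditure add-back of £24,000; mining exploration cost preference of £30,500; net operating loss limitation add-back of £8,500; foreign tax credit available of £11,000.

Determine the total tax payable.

£22,800

Ordinary income tax:
  £26,000 × 9% = £2,340
  £24,000 × 15% = £3,600
  £75,500 × 21% = £15,855
  → £21,795
  Less foreign tax credit £11,000 → £10,795

Supplementary minimum tax:
  Adjusted income: £125,500 + £26,500 + £24,000 + £30,500 + £8,500 = £215,000
  Exemption: £215,000 ≤ £217,000, so full £25,000 applies
  Base: £215,000 − £25,000 = £190,000
  £190,000 × 12% = £22,800

£22,800 > £10,795, so the supplementary minimum tax is the binding amount.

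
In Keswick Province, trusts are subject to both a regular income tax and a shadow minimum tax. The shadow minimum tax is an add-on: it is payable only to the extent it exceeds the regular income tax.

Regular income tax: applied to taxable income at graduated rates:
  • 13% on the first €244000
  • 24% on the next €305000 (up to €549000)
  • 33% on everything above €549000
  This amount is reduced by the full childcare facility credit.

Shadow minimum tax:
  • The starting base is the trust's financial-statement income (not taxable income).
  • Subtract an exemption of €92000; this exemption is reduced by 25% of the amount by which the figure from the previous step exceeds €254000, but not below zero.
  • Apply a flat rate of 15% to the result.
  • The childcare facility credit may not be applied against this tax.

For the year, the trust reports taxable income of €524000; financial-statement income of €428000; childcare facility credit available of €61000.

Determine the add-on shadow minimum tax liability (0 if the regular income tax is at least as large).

Shadow minimum tax:
  Base (financial-statement income): €428000
  Exemption: €92000 − 25% × (€428000 − €254000) = €92000 − €43500 = €48500
  Base: €428000 − €48500 = €379500
  €379500 × 15% = €56925

Regular income tax:
  €244000 × 13% = €31720
  €280000 × 24% = €67200
  → €98920
  Less childcare facility credit €61000 → €37920

Excess of shadow minimum tax over regular income tax: €56925 − €37920 = €19005.

€19005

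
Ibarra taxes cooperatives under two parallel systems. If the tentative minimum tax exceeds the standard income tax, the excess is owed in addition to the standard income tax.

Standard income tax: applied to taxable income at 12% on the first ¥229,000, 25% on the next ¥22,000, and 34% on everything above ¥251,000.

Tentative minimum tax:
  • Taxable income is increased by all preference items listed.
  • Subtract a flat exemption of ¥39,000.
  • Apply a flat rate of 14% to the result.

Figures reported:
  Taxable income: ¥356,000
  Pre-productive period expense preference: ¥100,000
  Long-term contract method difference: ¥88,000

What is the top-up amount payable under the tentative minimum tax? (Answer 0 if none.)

Standard income tax:
  ¥229,000 × 12% = ¥27,480
  ¥22,000 × 25% = ¥5,500
  ¥105,000 × 34% = ¥35,700
  → ¥68,680

Tentative minimum tax:
  Adjusted income: ¥356,000 + ¥100,000 + ¥88,000 = ¥544,000
  Less exemption ¥39,000 → base ¥505,000
  ¥505,000 × 14% = ¥70,700

Excess of tentative minimum tax over standard income tax: ¥70,700 − ¥68,680 = ¥2,020.

¥2,020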